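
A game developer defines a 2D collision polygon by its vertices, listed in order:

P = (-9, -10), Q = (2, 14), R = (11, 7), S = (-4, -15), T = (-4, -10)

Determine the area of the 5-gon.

Apply the shoelace (surveyor's) formula: 2A = Σ (x_i·y_{i+1} − x_{i+1}·y_i), indices taken mod 5.
Σ = (-106) + (-140) + (-137) + (-20) + (-50) = -453
Area = |Σ|/2 = 226.5.

226.5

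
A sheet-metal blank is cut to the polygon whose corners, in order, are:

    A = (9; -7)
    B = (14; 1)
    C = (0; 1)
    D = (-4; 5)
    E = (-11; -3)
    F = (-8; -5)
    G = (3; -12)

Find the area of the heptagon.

Apply Gauss's area formula: 2A = Σ (x_i·y_{i+1} − x_{i+1}·y_i), indices taken mod 7.
Cross-terms: 107, 14, 4, 67, 31, 111, 87  ⇒  Σ = 421
Area = |Σ|/2 = 210.5.

210.5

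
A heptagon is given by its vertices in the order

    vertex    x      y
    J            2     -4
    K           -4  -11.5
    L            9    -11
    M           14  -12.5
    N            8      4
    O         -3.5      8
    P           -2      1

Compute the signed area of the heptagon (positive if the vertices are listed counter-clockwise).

201.25

Apply the shoelace formula: 2A = Σ (x_i·y_{i+1} − x_{i+1}·y_i), indices taken mod 7.
Σ = (-39) + (147.5) + (41.5) + (156) + (78) + (12.5) + (6) = 402.5
Signed area = Σ/2 = 201.25 (positive ⇒ counter-clockwise traversal).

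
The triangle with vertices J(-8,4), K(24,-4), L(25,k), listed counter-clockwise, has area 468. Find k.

25

Write out the shoelace sum; only the two edges meeting at L involve k:
2·Area = [(24·k − 25·(-4)) + (25·4 − (-8)·k)] + -64
       = 32·k + 136 = 936
⇒ k = 25.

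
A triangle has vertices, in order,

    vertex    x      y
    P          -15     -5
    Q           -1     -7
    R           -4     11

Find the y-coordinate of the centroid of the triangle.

-1/3

Apply Gauss's area formula. First the cross-terms c_i = x_i·y_{i+1} − x_{i+1}·y_i:
  100, -39, 185  ⇒  2A = 246, A = 123.
Then Σ (y_i + y_{i+1})·c_i = -246, so ȳ = -246 / (6·123) = -1/3.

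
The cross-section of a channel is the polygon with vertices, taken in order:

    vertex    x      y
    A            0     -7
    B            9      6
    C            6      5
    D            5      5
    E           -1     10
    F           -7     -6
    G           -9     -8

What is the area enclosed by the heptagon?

Apply the surveyor's formula: 2A = Σ (x_i·y_{i+1} − x_{i+1}·y_i), indices taken mod 7.
Σ = (63) + (9) + (5) + (55) + (76) + (2) + (63) = 273
Area = |Σ|/2 = 136.5.

136.5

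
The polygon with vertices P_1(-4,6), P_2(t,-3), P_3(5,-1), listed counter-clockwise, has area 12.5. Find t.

4

Write out the shoelace sum; only the two edges meeting at P_2 involve t:
2·Area = [((-4)·(-3) − t·6) + (t·(-1) − 5·(-3))] + 26
       = -7·t + 53 = 25
⇒ t = 4.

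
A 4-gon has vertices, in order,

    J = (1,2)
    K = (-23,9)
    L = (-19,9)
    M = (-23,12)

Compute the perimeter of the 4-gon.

60

|JK| = √((-24)² + (7)²) = √625 = 25
|KL| = √((4)² + (0)²) = √16 = 4
|LM| = √((-4)² + (3)²) = √25 = 5
|MJ| = √((24)² + (-10)²) = √676 = 26
Perimeter = 25 + 4 + 5 + 26 = 60.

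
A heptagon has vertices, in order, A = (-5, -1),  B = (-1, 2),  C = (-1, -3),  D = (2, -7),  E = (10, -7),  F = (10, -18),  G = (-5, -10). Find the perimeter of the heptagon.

|AB| = √((4)² + (3)²) = √25 = 5
|BC| = √((0)² + (-5)²) = √25 = 5
|CD| = √((3)² + (-4)²) = √25 = 5
|DE| = √((8)² + (0)²) = √64 = 8
|EF| = √((0)² + (-11)²) = √121 = 11
|FG| = √((-15)² + (8)²) = √289 = 17
|GA| = √((0)² + (9)²) = √81 = 9
Perimeter = 5 + 5 + 5 + 8 + 11 + 17 + 9 = 60.

60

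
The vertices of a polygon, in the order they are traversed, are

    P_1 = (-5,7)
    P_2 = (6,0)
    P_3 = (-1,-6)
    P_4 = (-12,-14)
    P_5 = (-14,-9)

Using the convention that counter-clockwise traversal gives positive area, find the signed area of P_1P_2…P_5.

Apply the shoelace (surveyor's) formula: 2A = Σ (x_i·y_{i+1} − x_{i+1}·y_i), indices taken mod 5.
Cross-terms: -42, -36, -58, -88, -143  ⇒  Σ = -367
Signed area = Σ/2 = -183.5 (negative ⇒ clockwise traversal).

-183.5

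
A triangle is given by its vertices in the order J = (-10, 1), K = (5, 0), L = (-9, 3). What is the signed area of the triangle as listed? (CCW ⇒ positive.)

Apply the surveyor's formula: 2A = Σ (x_i·y_{i+1} − x_{i+1}·y_i), indices taken mod 3.
Σ = (-5) + (15) + (21) = 31
Signed area = Σ/2 = 15.5 (positive ⇒ counter-clockwise traversal).

15.5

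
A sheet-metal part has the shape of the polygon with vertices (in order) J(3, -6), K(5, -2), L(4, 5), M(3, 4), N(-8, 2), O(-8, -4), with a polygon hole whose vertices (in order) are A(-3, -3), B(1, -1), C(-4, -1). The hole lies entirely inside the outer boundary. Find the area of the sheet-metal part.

97

Outer boundary:
Cross-terms: 24, 33, 1, 38, 48, 60  ⇒  Σ = 204
Area = |Σ|/2 = 102.
Hole:
Apply the surveyor's formula: 2A = Σ (x_i·y_{i+1} − x_{i+1}·y_i), indices taken mod 3.
A→B: (-3)(-1) − (1)(-3) = 6
B→C: (1)(-1) − (-4)(-1) = -5
C→A: (-4)(-3) − (-3)(-1) = 9
Σ = 10
Area = |Σ|/2 = 5.
Net area = 102 − 5 = 97.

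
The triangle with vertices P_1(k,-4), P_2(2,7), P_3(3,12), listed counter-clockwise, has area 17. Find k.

-7

The doubled signed area Σ (x_i y_{i+1} − x_{i+1} y_i) is linear in k.
With k=0 it equals -1; the coefficient of k is -5 (from the two edges through P_1).
So -5·k + -1 = 2·17 = 34 ⇒ k = -7.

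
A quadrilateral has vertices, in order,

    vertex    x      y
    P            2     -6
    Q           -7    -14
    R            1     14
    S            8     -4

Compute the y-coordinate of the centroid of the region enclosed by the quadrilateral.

Apply Gauss's area formula. First the cross-terms c_i = x_i·y_{i+1} − x_{i+1}·y_i:
  -70, -84, -116, -40  ⇒  2A = -310, A = -155.
Then Σ (y_i + y_{i+1})·c_i = 640, so ȳ = 640 / (6·(-155)) = -64/93.

-64/93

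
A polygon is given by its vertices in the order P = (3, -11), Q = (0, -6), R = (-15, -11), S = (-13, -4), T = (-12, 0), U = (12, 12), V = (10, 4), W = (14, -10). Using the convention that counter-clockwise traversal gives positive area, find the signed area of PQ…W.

Σ = (-18) + (-90) + (-83) + (-48) + (-144) + (-72) + (-156) + (-124) = -735
Signed area = Σ/2 = -367.5 (negative ⇒ clockwise traversal).

-367.5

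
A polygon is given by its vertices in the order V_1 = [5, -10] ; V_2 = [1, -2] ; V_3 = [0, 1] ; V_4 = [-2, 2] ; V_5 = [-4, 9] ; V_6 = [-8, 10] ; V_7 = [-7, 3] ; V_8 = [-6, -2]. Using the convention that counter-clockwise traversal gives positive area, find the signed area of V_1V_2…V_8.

Apply Gauss's area formula: 2A = Σ (x_i·y_{i+1} − x_{i+1}·y_i), indices taken mod 8.
Cross-terms: 0, 1, 2, -10, 32, 46, 32, 70  ⇒  Σ = 173
Signed area = Σ/2 = 86.5 (positive ⇒ counter-clockwise traversal).

86.5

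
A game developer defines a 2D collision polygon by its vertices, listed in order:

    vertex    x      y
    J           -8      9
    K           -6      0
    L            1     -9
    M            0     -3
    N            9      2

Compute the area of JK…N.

Σ = (54) + (54) + (-3) + (27) + (97) = 229
Area = |Σ|/2 = 114.5.

114.5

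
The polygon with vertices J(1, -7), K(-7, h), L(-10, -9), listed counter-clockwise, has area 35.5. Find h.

-2

The doubled signed area Σ (x_i y_{i+1} − x_{i+1} y_i) is linear in h.
With h=0 it equals 93; the coefficient of h is 11 (from the two edges through K).
So 11·h + 93 = 2·35.5 = 71 ⇒ h = -2.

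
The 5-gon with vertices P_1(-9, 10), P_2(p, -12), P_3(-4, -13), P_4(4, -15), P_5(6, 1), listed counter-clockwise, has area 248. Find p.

-7

Write out the shoelace sum; only the two edges meeting at P_2 involve p:
2·Area = [((-9)·(-12) − p·10) + (p·(-13) − (-4)·(-12))] + 275
       = -23·p + 335 = 496
⇒ p = -7.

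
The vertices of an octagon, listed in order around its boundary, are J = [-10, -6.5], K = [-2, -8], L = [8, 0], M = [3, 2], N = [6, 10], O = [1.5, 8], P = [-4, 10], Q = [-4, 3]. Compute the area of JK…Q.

164.5

Σ = (67) + (64) + (16) + (18) + (33) + (47) + (28) + (56) = 329
Area = |Σ|/2 = 164.5.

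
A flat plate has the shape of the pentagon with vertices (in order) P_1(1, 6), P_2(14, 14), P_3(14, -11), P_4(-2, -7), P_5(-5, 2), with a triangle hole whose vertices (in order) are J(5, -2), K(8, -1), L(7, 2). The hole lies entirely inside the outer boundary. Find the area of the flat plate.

300.5

Outer boundary:
Apply the surveyor's formula: 2A = Σ (x_i·y_{i+1} − x_{i+1}·y_i), indices taken mod 5.
Σ = (-70) + (-350) + (-120) + (-39) + (-32) = -611
Area = |Σ|/2 = 305.5.
Hole:
Apply the shoelace (surveyor's) formula: 2A = Σ (x_i·y_{i+1} − x_{i+1}·y_i), indices taken mod 3.
Σ = (11) + (23) + (-24) = 10
Area = |Σ|/2 = 5.
Net area = 305.5 − 5 = 300.5.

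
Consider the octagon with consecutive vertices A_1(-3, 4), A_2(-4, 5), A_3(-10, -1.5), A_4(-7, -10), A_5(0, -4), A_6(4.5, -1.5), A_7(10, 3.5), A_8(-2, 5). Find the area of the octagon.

143.625

Cross-terms: 1, 56, 89.5, 28, 18, 30.75, 57, 7  ⇒  Σ = 287.25
Area = |Σ|/2 = 143.625.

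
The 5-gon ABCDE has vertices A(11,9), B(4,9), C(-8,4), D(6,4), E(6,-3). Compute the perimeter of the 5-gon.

|AB| = √((-7)² + (0)²) = √49 = 7
|BC| = √((-12)² + (-5)²) = √169 = 13
|CD| = √((14)² + (0)²) = √196 = 14
|DE| = √((0)² + (-7)²) = √49 = 7
|EA| = √((5)² + (12)²) = √169 = 13
Perimeter = 7 + 13 + 14 + 7 + 13 = 54.

54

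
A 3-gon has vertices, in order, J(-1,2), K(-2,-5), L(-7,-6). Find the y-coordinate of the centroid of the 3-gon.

Apply the surveyor's formula. First the cross-terms c_i = x_i·y_{i+1} − x_{i+1}·y_i:
  9, -23, -20  ⇒  2A = -34, A = -17.
Then Σ (y_i + y_{i+1})·c_i = 306, so ȳ = 306 / (6·(-17)) = -3.

-3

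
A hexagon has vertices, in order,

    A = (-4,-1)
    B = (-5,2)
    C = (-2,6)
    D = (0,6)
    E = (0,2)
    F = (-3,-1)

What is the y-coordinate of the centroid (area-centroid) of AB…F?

Apply the surveyor's formula. First the cross-terms c_i = x_i·y_{i+1} − x_{i+1}·y_i:
  -13, -26, -12, 0, 6, -1  ⇒  2A = -46, A = -23.
Then Σ (y_i + y_{i+1})·c_i = -357, so ȳ = -357 / (6·(-23)) = 119/46.

119/46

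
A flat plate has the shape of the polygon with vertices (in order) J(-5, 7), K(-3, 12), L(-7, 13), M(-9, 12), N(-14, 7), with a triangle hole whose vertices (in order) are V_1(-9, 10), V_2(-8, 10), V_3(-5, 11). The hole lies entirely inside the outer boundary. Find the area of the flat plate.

40

Outer boundary:
Apply Gauss's area formula: 2A = Σ (x_i·y_{i+1} − x_{i+1}·y_i), indices taken mod 5.
Σ = (-39) + (45) + (33) + (105) + (-63) = 81
Area = |Σ|/2 = 40.5.
Hole:
Σ = (-10) + (-38) + (49) = 1
Area = |Σ|/2 = 0.5.
Net area = 40.5 − 0.5 = 40.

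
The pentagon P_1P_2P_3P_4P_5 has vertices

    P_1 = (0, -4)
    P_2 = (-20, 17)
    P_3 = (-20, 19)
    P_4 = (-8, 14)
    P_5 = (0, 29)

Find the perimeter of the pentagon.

94

|P_1P_2| = √((-20)² + (21)²) = √841 = 29
|P_2P_3| = √((0)² + (2)²) = √4 = 2
|P_3P_4| = √((12)² + (-5)²) = √169 = 13
|P_4P_5| = √((8)² + (15)²) = √289 = 17
|P_5P_1| = √((0)² + (-33)²) = √1089 = 33
Perimeter = 29 + 2 + 13 + 17 + 33 = 94.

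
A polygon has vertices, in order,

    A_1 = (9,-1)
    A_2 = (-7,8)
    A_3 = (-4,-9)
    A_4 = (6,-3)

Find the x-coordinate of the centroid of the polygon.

-12/19

Apply the shoelace (surveyor's) formula. First the cross-terms c_i = x_i·y_{i+1} − x_{i+1}·y_i:
  65, 95, 66, 21  ⇒  2A = 247, A = 123.5.
Then Σ (x_i + x_{i+1})·c_i = -468, so x̄ = -468 / (6·123.5) = -12/19.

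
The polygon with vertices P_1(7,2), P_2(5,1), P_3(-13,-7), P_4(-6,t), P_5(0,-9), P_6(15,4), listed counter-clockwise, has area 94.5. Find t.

Write out the shoelace sum; only the two edges meeting at P_4 involve t:
2·Area = [((-13)·t − (-6)·(-7)) + ((-6)·(-9) − 0·t)] + 112
       = -13·t + 124 = 189
⇒ t = -5.

-5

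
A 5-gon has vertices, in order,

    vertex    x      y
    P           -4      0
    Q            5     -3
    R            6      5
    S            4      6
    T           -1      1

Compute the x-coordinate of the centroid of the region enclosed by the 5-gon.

Apply the shoelace (surveyor's) formula. First the cross-terms c_i = x_i·y_{i+1} − x_{i+1}·y_i:
  12, 43, 16, 10, 4  ⇒  2A = 85, A = 42.5.
Then Σ (x_i + x_{i+1})·c_i = 655, so x̄ = 655 / (6·42.5) = 131/51.

131/51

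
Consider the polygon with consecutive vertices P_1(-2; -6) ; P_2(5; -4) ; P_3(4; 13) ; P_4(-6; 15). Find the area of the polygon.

161.5

Apply the shoelace formula: 2A = Σ (x_i·y_{i+1} − x_{i+1}·y_i), indices taken mod 4.
Cross-terms: 38, 81, 138, 66  ⇒  Σ = 323
Area = |Σ|/2 = 161.5.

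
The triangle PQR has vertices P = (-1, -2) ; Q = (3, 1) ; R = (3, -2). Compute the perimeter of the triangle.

12

|PQ| = √((4)² + (3)²) = √25 = 5
|QR| = √((0)² + (-3)²) = √9 = 3
|RP| = √((-4)² + (0)²) = √16 = 4
Perimeter = 5 + 3 + 4 = 12.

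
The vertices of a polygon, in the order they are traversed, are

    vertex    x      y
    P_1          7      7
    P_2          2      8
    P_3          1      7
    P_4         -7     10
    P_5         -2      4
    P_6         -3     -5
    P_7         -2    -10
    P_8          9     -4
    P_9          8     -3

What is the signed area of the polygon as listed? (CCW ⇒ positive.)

Apply the shoelace (surveyor's) formula: 2A = Σ (x_i·y_{i+1} − x_{i+1}·y_i), indices taken mod 9.
Σ = (42) + (6) + (59) + (-8) + (22) + (20) + (98) + (5) + (77) = 321
Signed area = Σ/2 = 160.5 (positive ⇒ counter-clockwise traversal).

160.5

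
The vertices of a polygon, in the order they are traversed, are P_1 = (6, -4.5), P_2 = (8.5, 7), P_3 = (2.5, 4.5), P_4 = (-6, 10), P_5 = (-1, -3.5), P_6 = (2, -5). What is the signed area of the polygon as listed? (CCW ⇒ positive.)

108.5

Apply Gauss's area formula: 2A = Σ (x_i·y_{i+1} − x_{i+1}·y_i), indices taken mod 6.
Σ = (80.25) + (20.75) + (52) + (31) + (12) + (21) = 217
Signed area = Σ/2 = 108.5 (positive ⇒ counter-clockwise traversal).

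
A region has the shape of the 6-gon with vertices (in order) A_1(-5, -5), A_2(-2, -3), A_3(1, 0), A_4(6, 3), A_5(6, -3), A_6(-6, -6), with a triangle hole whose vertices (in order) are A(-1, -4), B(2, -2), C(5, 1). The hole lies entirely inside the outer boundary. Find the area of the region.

38

Outer boundary:
Apply the surveyor's formula: 2A = Σ (x_i·y_{i+1} − x_{i+1}·y_i), indices taken mod 6.
A_1→A_2: (-5)(-3) − (-2)(-5) = 5
A_2→A_3: (-2)(0) − (1)(-3) = 3
A_3→A_4: (1)(3) − (6)(0) = 3
A_4→A_5: (6)(-3) − (6)(3) = -36
A_5→A_6: (6)(-6) − (-6)(-3) = -54
A_6→A_1: (-6)(-5) − (-5)(-6) = 0
Σ = -79
Area = |Σ|/2 = 39.5.
Hole:
Σ = (10) + (12) + (-19) = 3
Area = |Σ|/2 = 1.5.
Net area = 39.5 − 1.5 = 38.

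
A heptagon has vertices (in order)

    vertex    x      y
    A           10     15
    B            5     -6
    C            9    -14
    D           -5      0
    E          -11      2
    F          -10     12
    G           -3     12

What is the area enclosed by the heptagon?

Apply the surveyor's formula: 2A = Σ (x_i·y_{i+1} − x_{i+1}·y_i), indices taken mod 7.
Σ = (-135) + (-16) + (-70) + (-10) + (-112) + (-84) + (-165) = -592
Area = |Σ|/2 = 296.

296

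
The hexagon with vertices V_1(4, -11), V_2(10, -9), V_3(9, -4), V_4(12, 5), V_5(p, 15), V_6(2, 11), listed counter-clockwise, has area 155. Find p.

The doubled signed area Σ (x_i y_{i+1} − x_{i+1} y_i) is linear in p.
With p=0 it equals 292; the coefficient of p is 6 (from the two edges through V_5).
So 6·p + 292 = 2·155 = 310 ⇒ p = 3.

3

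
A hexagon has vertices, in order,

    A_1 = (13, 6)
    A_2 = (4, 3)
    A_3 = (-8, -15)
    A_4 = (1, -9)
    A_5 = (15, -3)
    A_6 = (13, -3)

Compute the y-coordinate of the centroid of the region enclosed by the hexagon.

Apply Gauss's area formula. First the cross-terms c_i = x_i·y_{i+1} − x_{i+1}·y_i:
  15, -36, 87, 132, -6, 117  ⇒  2A = 309, A = 154.5.
Then Σ (y_i + y_{i+1})·c_i = -2718, so ȳ = -2718 / (6·154.5) = -302/103.

-302/103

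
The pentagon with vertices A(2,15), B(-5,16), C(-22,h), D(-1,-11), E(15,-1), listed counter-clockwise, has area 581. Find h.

Write out the shoelace sum; only the two edges meeting at C involve h:
2·Area = [((-5)·h − (-22)·16) + ((-22)·(-11) − (-1)·h)] + 500
       = -4·h + 1094 = 1162
⇒ h = -17.

-17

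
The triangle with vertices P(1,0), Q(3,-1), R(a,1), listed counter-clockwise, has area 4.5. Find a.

8

The doubled signed area Σ (x_i y_{i+1} − x_{i+1} y_i) is linear in a.
With a=0 it equals 1; the coefficient of a is 1 (from the two edges through R).
So 1·a + 1 = 2·4.5 = 9 ⇒ a = 8.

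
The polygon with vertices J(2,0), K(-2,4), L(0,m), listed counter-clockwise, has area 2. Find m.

1

The doubled signed area Σ (x_i y_{i+1} − x_{i+1} y_i) is linear in m.
With m=0 it equals 8; the coefficient of m is -4 (from the two edges through L).
So -4·m + 8 = 2·2 = 4 ⇒ m = 1.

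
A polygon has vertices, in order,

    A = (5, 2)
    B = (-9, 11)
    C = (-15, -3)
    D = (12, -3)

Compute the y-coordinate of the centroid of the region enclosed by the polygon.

56/33

Apply the shoelace (surveyor's) formula. First the cross-terms c_i = x_i·y_{i+1} − x_{i+1}·y_i:
  73, 192, 81, 39  ⇒  2A = 385, A = 192.5.
Then Σ (y_i + y_{i+1})·c_i = 1960, so ȳ = 1960 / (6·192.5) = 56/33.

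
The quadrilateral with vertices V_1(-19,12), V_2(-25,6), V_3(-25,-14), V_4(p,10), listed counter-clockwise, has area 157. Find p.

-12

Write out the shoelace sum; only the two edges meeting at V_4 involve p:
2·Area = [((-25)·10 − p·(-14)) + (p·12 − (-19)·10)] + 686
       = 26·p + 626 = 314
⇒ p = -12.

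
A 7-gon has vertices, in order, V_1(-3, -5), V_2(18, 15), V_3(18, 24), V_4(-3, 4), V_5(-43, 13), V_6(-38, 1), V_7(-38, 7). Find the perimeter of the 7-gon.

|V_1V_2| = √((21)² + (20)²) = √841 = 29
|V_2V_3| = √((0)² + (9)²) = √81 = 9
|V_3V_4| = √((-21)² + (-20)²) = √841 = 29
|V_4V_5| = √((-40)² + (9)²) = √1681 = 41
|V_5V_6| = √((5)² + (-12)²) = √169 = 13
|V_6V_7| = √((0)² + (6)²) = √36 = 6
|V_7V_1| = √((35)² + (-12)²) = √1369 = 37
Perimeter = 29 + 9 + 29 + 41 + 13 + 6 + 37 = 164.

164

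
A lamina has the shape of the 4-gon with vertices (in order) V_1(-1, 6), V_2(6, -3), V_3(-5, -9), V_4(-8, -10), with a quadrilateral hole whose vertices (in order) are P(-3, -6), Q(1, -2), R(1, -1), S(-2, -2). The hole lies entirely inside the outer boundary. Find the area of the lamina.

83.5

Outer boundary:
Apply the surveyor's formula: 2A = Σ (x_i·y_{i+1} − x_{i+1}·y_i), indices taken mod 4.
V_1→V_2: (-1)(-3) − (6)(6) = -33
V_2→V_3: (6)(-9) − (-5)(-3) = -69
V_3→V_4: (-5)(-10) − (-8)(-9) = -22
V_4→V_1: (-8)(6) − (-1)(-10) = -58
Σ = -182
Area = |Σ|/2 = 91.
Hole:
Apply the shoelace formula: 2A = Σ (x_i·y_{i+1} − x_{i+1}·y_i), indices taken mod 4.
Cross-terms: 12, 1, -4, 6  ⇒  Σ = 15
Area = |Σ|/2 = 7.5.
Net area = 91 − 7.5 = 83.5.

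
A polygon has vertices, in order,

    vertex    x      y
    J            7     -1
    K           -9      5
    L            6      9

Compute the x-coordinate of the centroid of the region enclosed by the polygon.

Apply the shoelace (surveyor's) formula. First the cross-terms c_i = x_i·y_{i+1} − x_{i+1}·y_i:
  26, -111, -69  ⇒  2A = -154, A = -77.
Then Σ (x_i + x_{i+1})·c_i = -616, so x̄ = -616 / (6·(-77)) = 4/3.

4/3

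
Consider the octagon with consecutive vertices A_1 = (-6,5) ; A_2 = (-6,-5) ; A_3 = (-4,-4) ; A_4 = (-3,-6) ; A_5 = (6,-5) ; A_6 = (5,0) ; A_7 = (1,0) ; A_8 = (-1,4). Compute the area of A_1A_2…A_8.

87.5

Apply the shoelace formula: 2A = Σ (x_i·y_{i+1} − x_{i+1}·y_i), indices taken mod 8.
Σ = (60) + (4) + (12) + (51) + (25) + (0) + (4) + (19) = 175
Area = |Σ|/2 = 87.5.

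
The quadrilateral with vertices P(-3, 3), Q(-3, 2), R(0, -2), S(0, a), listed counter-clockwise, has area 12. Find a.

5

Write out the shoelace sum; only the two edges meeting at S involve a:
2·Area = [(0·a − 0·(-2)) + (0·3 − (-3)·a)] + 9
       = 3·a + 9 = 24
⇒ a = 5.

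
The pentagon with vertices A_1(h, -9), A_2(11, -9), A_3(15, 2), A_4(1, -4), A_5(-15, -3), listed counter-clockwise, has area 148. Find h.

-5

The doubled signed area Σ (x_i y_{i+1} − x_{i+1} y_i) is linear in h.
With h=0 it equals 266; the coefficient of h is -6 (from the two edges through A_1).
So -6·h + 266 = 2·148 = 296 ⇒ h = -5.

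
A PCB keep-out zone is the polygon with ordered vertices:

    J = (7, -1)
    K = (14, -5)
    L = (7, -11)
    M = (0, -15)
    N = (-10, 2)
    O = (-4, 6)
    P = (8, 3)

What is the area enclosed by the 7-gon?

Apply the shoelace (surveyor's) formula: 2A = Σ (x_i·y_{i+1} − x_{i+1}·y_i), indices taken mod 7.
Cross-terms: -21, -119, -105, -150, -52, -60, -29  ⇒  Σ = -536
Area = |Σ|/2 = 268.

268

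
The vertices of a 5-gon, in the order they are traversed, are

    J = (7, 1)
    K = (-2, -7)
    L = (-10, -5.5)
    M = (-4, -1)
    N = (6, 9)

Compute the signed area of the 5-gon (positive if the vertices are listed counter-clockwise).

Apply the shoelace (surveyor's) formula: 2A = Σ (x_i·y_{i+1} − x_{i+1}·y_i), indices taken mod 5.
J→K: (7)(-7) − (-2)(1) = -47
K→L: (-2)(-5.5) − (-10)(-7) = -59
L→M: (-10)(-1) − (-4)(-5.5) = -12
M→N: (-4)(9) − (6)(-1) = -30
N→J: (6)(1) − (7)(9) = -57
Σ = -205
Signed area = Σ/2 = -102.5 (negative ⇒ clockwise traversal).

-102.5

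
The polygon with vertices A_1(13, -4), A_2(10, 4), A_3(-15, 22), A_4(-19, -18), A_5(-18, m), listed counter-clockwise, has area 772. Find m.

Write out the shoelace sum; only the two edges meeting at A_5 involve m:
2·Area = [((-19)·m − (-18)·(-18)) + ((-18)·(-4) − 13·m)] + 1060
       = -32·m + 808 = 1544
⇒ m = -23.

-23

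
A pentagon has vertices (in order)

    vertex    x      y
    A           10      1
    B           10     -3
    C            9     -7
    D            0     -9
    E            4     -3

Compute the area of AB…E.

47

Σ = (-40) + (-43) + (-81) + (36) + (34) = -94
Area = |Σ|/2 = 47.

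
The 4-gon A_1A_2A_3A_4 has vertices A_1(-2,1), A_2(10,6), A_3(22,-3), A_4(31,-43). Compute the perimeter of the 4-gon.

124

|A_1A_2| = √((12)² + (5)²) = √169 = 13
|A_2A_3| = √((12)² + (-9)²) = √225 = 15
|A_3A_4| = √((9)² + (-40)²) = √1681 = 41
|A_4A_1| = √((-33)² + (44)²) = √3025 = 55
Perimeter = 13 + 15 + 41 + 55 = 124.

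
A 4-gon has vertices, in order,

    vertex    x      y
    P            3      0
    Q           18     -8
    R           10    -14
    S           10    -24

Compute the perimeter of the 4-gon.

62

|PQ| = √((15)² + (-8)²) = √289 = 17
|QR| = √((-8)² + (-6)²) = √100 = 10
|RS| = √((0)² + (-10)²) = √100 = 10
|SP| = √((-7)² + (24)²) = √625 = 25
Perimeter = 17 + 10 + 10 + 25 = 62.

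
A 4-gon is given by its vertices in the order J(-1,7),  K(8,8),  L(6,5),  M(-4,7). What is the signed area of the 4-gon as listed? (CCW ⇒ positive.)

Apply the shoelace formula: 2A = Σ (x_i·y_{i+1} − x_{i+1}·y_i), indices taken mod 4.
Cross-terms: -64, -8, 62, -21  ⇒  Σ = -31
Signed area = Σ/2 = -15.5 (negative ⇒ clockwise traversal).

-15.5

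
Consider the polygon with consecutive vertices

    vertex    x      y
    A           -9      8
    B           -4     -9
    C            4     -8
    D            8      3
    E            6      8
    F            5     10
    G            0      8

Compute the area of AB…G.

Apply the shoelace formula: 2A = Σ (x_i·y_{i+1} − x_{i+1}·y_i), indices taken mod 7.
Σ = (113) + (68) + (76) + (46) + (20) + (40) + (72) = 435
Area = |Σ|/2 = 217.5.

217.5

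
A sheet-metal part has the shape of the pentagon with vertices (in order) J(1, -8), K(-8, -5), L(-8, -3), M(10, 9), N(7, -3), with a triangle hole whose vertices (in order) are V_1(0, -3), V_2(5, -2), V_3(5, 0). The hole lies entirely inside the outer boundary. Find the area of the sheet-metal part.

131.5

Outer boundary:
Apply the shoelace formula: 2A = Σ (x_i·y_{i+1} − x_{i+1}·y_i), indices taken mod 5.
J→K: (1)(-5) − (-8)(-8) = -69
K→L: (-8)(-3) − (-8)(-5) = -16
L→M: (-8)(9) − (10)(-3) = -42
M→N: (10)(-3) − (7)(9) = -93
N→J: (7)(-8) − (1)(-3) = -53
Σ = -273
Area = |Σ|/2 = 136.5.
Hole:
Apply the surveyor's formula: 2A = Σ (x_i·y_{i+1} − x_{i+1}·y_i), indices taken mod 3.
Cross-terms: 15, 10, -15  ⇒  Σ = 10
Area = |Σ|/2 = 5.
Net area = 136.5 − 5 = 131.5.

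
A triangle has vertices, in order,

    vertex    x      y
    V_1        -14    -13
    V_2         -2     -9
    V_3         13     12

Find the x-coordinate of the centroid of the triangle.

Apply Gauss's area formula. First the cross-terms c_i = x_i·y_{i+1} − x_{i+1}·y_i:
  100, 93, -1  ⇒  2A = 192, A = 96.
Then Σ (x_i + x_{i+1})·c_i = -576, so x̄ = -576 / (6·96) = -1.

-1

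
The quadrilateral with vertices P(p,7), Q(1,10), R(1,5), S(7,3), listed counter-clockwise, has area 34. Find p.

Write out the shoelace sum; only the two edges meeting at P involve p:
2·Area = [(7·7 − p·3) + (p·10 − 1·7)] + -37
       = 7·p + 5 = 68
⇒ p = 9.

9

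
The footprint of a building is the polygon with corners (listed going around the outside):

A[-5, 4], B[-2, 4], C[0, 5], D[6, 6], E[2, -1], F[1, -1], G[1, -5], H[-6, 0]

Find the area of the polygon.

Σ = (-12) + (-10) + (-30) + (-18) + (-1) + (-4) + (-30) + (-24) = -129
Area = |Σ|/2 = 64.5.

64.5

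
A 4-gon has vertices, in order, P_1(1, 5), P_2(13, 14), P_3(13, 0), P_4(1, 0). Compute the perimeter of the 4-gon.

46

|P_1P_2| = √((12)² + (9)²) = √225 = 15
|P_2P_3| = √((0)² + (-14)²) = √196 = 14
|P_3P_4| = √((-12)² + (0)²) = √144 = 12
|P_4P_1| = √((0)² + (5)²) = √25 = 5
Perimeter = 15 + 14 + 12 + 5 = 46.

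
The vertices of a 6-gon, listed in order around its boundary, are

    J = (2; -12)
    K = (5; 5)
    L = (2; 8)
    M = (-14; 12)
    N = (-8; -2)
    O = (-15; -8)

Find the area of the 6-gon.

295

Apply Gauss's area formula: 2A = Σ (x_i·y_{i+1} − x_{i+1}·y_i), indices taken mod 6.
J→K: (2)(5) − (5)(-12) = 70
K→L: (5)(8) − (2)(5) = 30
L→M: (2)(12) − (-14)(8) = 136
M→N: (-14)(-2) − (-8)(12) = 124
N→O: (-8)(-8) − (-15)(-2) = 34
O→J: (-15)(-12) − (2)(-8) = 196
Σ = 590
Area = |Σ|/2 = 295.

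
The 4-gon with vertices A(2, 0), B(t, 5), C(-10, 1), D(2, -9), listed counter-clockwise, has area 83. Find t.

The doubled signed area Σ (x_i y_{i+1} − x_{i+1} y_i) is linear in t.
With t=0 it equals 166; the coefficient of t is 1 (from the two edges through B).
So 1·t + 166 = 2·83 = 166 ⇒ t = 0.

0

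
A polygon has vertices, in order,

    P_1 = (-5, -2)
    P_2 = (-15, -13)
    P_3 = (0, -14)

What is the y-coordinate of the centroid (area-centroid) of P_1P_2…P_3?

-29/3

Apply the surveyor's formula. First the cross-terms c_i = x_i·y_{i+1} − x_{i+1}·y_i:
  35, 210, -70  ⇒  2A = 175, A = 87.5.
Then Σ (y_i + y_{i+1})·c_i = -5075, so ȳ = -5075 / (6·87.5) = -29/3.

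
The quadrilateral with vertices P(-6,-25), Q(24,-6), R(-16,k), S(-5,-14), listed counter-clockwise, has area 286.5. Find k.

The doubled signed area Σ (x_i y_{i+1} − x_{i+1} y_i) is linear in k.
With k=0 it equals 805; the coefficient of k is 29 (from the two edges through R).
So 29·k + 805 = 2·286.5 = 573 ⇒ k = -8.

-8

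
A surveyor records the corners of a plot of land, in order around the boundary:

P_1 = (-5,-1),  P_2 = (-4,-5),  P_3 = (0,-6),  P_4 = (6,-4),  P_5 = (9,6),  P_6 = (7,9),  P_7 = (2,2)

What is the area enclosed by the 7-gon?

Apply Gauss's area formula: 2A = Σ (x_i·y_{i+1} − x_{i+1}·y_i), indices taken mod 7.
Σ = (21) + (24) + (36) + (72) + (39) + (-4) + (8) = 196
Area = |Σ|/2 = 98.

98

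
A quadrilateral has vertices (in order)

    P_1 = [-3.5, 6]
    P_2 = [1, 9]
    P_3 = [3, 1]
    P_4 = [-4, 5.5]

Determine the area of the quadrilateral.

23.875

Apply the shoelace formula: 2A = Σ (x_i·y_{i+1} − x_{i+1}·y_i), indices taken mod 4.
P_1→P_2: (-3.5)(9) − (1)(6) = -37.5
P_2→P_3: (1)(1) − (3)(9) = -26
P_3→P_4: (3)(5.5) − (-4)(1) = 20.5
P_4→P_1: (-4)(6) − (-3.5)(5.5) = -4.75
Σ = -47.75
Area = |Σ|/2 = 23.875.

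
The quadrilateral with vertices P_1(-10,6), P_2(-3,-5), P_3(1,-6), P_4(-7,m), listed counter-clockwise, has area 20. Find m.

3

Write out the shoelace sum; only the two edges meeting at P_4 involve m:
2·Area = [(1·m − (-7)·(-6)) + ((-7)·6 − (-10)·m)] + 91
       = 11·m + 7 = 40
⇒ m = 3.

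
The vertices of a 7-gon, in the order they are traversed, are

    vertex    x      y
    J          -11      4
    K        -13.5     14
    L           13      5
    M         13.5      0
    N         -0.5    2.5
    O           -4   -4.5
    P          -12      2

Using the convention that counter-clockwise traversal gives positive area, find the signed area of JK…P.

Apply the shoelace formula: 2A = Σ (x_i·y_{i+1} − x_{i+1}·y_i), indices taken mod 7.
Cross-terms: -100, -249.5, -67.5, 33.75, 12.25, -62, -26  ⇒  Σ = -459
Signed area = Σ/2 = -229.5 (negative ⇒ clockwise traversal).

-229.5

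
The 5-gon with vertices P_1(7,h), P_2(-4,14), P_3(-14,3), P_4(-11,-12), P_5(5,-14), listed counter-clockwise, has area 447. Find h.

11

Write out the shoelace sum; only the two edges meeting at P_1 involve h:
2·Area = [(5·h − 7·(-14)) + (7·14 − (-4)·h)] + 599
       = 9·h + 795 = 894
⇒ h = 11.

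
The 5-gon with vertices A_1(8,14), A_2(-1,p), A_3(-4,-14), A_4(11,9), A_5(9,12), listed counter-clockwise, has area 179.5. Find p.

11

The doubled signed area Σ (x_i y_{i+1} − x_{i+1} y_i) is linear in p.
With p=0 it equals 227; the coefficient of p is 12 (from the two edges through A_2).
So 12·p + 227 = 2·179.5 = 359 ⇒ p = 11.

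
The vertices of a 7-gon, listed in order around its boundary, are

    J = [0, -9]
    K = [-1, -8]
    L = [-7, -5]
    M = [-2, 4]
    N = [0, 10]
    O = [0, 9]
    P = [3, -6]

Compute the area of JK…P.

86

Apply the shoelace (surveyor's) formula: 2A = Σ (x_i·y_{i+1} − x_{i+1}·y_i), indices taken mod 7.
J→K: (0)(-8) − (-1)(-9) = -9
K→L: (-1)(-5) − (-7)(-8) = -51
L→M: (-7)(4) − (-2)(-5) = -38
M→N: (-2)(10) − (0)(4) = -20
N→O: (0)(9) − (0)(10) = 0
O→P: (0)(-6) − (3)(9) = -27
P→J: (3)(-9) − (0)(-6) = -27
Σ = -172
Area = |Σ|/2 = 86.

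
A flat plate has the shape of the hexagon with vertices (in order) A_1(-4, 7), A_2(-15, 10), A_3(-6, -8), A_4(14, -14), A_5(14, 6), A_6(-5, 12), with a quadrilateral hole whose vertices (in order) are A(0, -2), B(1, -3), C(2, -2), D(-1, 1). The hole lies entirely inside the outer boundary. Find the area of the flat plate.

Outer boundary:
Σ = (65) + (180) + (196) + (280) + (198) + (13) = 932
Area = |Σ|/2 = 466.
Hole:
A→B: (0)(-3) − (1)(-2) = 2
B→C: (1)(-2) − (2)(-3) = 4
C→D: (2)(1) − (-1)(-2) = 0
D→A: (-1)(-2) − (0)(1) = 2
Σ = 8
Area = |Σ|/2 = 4.
Net area = 466 − 4 = 462.

462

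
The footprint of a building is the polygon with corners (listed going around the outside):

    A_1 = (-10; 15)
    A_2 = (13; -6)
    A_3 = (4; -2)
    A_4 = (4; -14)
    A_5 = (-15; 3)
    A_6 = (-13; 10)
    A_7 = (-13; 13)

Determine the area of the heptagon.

Cross-terms: -135, -2, -48, -198, -111, -39, -65  ⇒  Σ = -598
Area = |Σ|/2 = 299.

299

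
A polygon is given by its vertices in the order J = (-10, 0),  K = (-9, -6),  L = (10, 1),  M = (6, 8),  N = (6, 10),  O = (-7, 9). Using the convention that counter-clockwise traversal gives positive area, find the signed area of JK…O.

Apply the shoelace formula: 2A = Σ (x_i·y_{i+1} − x_{i+1}·y_i), indices taken mod 6.
Cross-terms: 60, 51, 74, 12, 124, 90  ⇒  Σ = 411
Signed area = Σ/2 = 205.5 (positive ⇒ counter-clockwise traversal).

205.5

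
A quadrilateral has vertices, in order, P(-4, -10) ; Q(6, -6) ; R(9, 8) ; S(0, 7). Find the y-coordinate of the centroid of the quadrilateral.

-93/277

Apply the surveyor's formula. First the cross-terms c_i = x_i·y_{i+1} − x_{i+1}·y_i:
  84, 102, 63, 28  ⇒  2A = 277, A = 138.5.
Then Σ (y_i + y_{i+1})·c_i = -279, so ȳ = -279 / (6·138.5) = -93/277.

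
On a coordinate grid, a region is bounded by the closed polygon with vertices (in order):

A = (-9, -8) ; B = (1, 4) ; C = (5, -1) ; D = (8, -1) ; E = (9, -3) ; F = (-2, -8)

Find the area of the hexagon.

Apply the shoelace (surveyor's) formula: 2A = Σ (x_i·y_{i+1} − x_{i+1}·y_i), indices taken mod 6.
Cross-terms: -28, -21, 3, -15, -78, -56  ⇒  Σ = -195
Area = |Σ|/2 = 97.5.

97.5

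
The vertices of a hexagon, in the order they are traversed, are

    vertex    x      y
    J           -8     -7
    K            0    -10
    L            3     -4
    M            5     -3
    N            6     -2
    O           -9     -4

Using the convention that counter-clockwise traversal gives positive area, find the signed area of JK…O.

J→K: (-8)(-10) − (0)(-7) = 80
K→L: (0)(-4) − (3)(-10) = 30
L→M: (3)(-3) − (5)(-4) = 11
M→N: (5)(-2) − (6)(-3) = 8
N→O: (6)(-4) − (-9)(-2) = -42
O→J: (-9)(-7) − (-8)(-4) = 31
Σ = 118
Signed area = Σ/2 = 59 (positive ⇒ counter-clockwise traversal).

59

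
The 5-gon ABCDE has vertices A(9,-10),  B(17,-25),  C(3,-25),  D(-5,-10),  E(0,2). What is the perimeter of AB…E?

76

|AB| = √((8)² + (-15)²) = √289 = 17
|BC| = √((-14)² + (0)²) = √196 = 14
|CD| = √((-8)² + (15)²) = √289 = 17
|DE| = √((5)² + (12)²) = √169 = 13
|EA| = √((9)² + (-12)²) = √225 = 15
Perimeter = 17 + 14 + 17 + 13 + 15 = 76.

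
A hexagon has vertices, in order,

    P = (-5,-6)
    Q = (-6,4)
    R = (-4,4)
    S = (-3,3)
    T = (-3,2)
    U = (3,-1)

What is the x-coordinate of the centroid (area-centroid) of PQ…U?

-724/261

Apply the shoelace (surveyor's) formula. First the cross-terms c_i = x_i·y_{i+1} − x_{i+1}·y_i:
  -56, -8, 0, 3, -3, -23  ⇒  2A = -87, A = -43.5.
Then Σ (x_i + x_{i+1})·c_i = 724, so x̄ = 724 / (6·(-43.5)) = -724/261.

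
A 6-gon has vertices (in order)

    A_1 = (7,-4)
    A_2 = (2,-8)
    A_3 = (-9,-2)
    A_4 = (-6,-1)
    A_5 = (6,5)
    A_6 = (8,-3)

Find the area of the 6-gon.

Apply the shoelace formula: 2A = Σ (x_i·y_{i+1} − x_{i+1}·y_i), indices taken mod 6.
Cross-terms: -48, -76, -3, -24, -58, -11  ⇒  Σ = -220
Area = |Σ|/2 = 110.

110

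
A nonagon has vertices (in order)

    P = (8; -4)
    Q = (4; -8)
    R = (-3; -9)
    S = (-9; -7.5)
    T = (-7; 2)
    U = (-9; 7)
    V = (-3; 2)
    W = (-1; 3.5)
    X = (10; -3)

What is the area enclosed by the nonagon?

Apply the surveyor's formula: 2A = Σ (x_i·y_{i+1} − x_{i+1}·y_i), indices taken mod 9.
Σ = (-48) + (-60) + (-58.5) + (-70.5) + (-31) + (3) + (-8.5) + (-32) + (-16) = -321.5
Area = |Σ|/2 = 160.75.

160.75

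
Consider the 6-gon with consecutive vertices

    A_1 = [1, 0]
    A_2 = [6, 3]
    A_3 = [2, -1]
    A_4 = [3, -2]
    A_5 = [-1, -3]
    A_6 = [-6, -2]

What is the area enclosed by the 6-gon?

17.5

Apply the surveyor's formula: 2A = Σ (x_i·y_{i+1} − x_{i+1}·y_i), indices taken mod 6.
Cross-terms: 3, -12, -1, -11, -16, 2  ⇒  Σ = -35
Area = |Σ|/2 = 17.5.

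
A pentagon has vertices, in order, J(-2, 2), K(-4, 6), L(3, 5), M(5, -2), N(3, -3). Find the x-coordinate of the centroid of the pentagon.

43/41

Apply the shoelace (surveyor's) formula. First the cross-terms c_i = x_i·y_{i+1} − x_{i+1}·y_i:
  -4, -38, -31, -9, 0  ⇒  2A = -82, A = -41.
Then Σ (x_i + x_{i+1})·c_i = -258, so x̄ = -258 / (6·(-41)) = 43/41.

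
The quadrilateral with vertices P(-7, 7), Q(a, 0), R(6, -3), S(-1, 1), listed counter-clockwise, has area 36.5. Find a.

-7

Write out the shoelace sum; only the two edges meeting at Q involve a:
2·Area = [((-7)·0 − a·7) + (a·(-3) − 6·0)] + 3
       = -10·a + 3 = 73
⇒ a = -7.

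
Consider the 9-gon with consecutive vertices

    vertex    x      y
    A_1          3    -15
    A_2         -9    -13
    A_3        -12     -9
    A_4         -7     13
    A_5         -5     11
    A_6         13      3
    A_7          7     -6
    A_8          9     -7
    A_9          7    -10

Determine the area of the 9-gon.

424

Apply the shoelace (surveyor's) formula: 2A = Σ (x_i·y_{i+1} − x_{i+1}·y_i), indices taken mod 9.
Σ = (-174) + (-75) + (-219) + (-12) + (-158) + (-99) + (5) + (-41) + (-75) = -848
Area = |Σ|/2 = 424.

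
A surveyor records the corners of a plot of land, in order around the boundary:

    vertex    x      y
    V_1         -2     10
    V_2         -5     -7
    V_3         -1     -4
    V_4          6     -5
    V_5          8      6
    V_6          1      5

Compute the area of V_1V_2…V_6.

Σ = (64) + (13) + (29) + (76) + (34) + (20) = 236
Area = |Σ|/2 = 118.

118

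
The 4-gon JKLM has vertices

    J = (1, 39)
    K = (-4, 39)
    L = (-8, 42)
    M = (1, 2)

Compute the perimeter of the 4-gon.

88

|JK| = √((-5)² + (0)²) = √25 = 5
|KL| = √((-4)² + (3)²) = √25 = 5
|LM| = √((9)² + (-40)²) = √1681 = 41
|MJ| = √((0)² + (37)²) = √1369 = 37
Perimeter = 5 + 5 + 41 + 37 = 88.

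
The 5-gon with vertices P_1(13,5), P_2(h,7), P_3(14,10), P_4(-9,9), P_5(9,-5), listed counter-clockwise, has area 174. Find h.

The doubled signed area Σ (x_i y_{i+1} − x_{i+1} y_i) is linear in h.
With h=0 it equals 283; the coefficient of h is 5 (from the two edges through P_2).
So 5·h + 283 = 2·174 = 348 ⇒ h = 13.

13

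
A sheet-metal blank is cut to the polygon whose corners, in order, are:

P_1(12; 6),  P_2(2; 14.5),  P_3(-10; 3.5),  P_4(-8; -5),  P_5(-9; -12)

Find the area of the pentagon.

Σ = (162) + (152) + (78) + (51) + (90) = 533
Area = |Σ|/2 = 266.5.

266.5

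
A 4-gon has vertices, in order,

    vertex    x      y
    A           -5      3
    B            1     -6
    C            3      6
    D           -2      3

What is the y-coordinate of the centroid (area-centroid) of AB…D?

Apply the shoelace (surveyor's) formula. First the cross-terms c_i = x_i·y_{i+1} − x_{i+1}·y_i:
  27, 24, 21, 9  ⇒  2A = 81, A = 40.5.
Then Σ (y_i + y_{i+1})·c_i = 162, so ȳ = 162 / (6·40.5) = 2/3.

2/3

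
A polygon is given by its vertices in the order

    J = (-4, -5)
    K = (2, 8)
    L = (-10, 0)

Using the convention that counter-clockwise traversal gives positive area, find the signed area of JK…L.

54

J→K: (-4)(8) − (2)(-5) = -22
K→L: (2)(0) − (-10)(8) = 80
L→J: (-10)(-5) − (-4)(0) = 50
Σ = 108
Signed area = Σ/2 = 54 (positive ⇒ counter-clockwise traversal).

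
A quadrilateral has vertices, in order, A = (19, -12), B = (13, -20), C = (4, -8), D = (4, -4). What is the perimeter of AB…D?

|AB| = √((-6)² + (-8)²) = √100 = 10
|BC| = √((-9)² + (12)²) = √225 = 15
|CD| = √((0)² + (4)²) = √16 = 4
|DA| = √((15)² + (-8)²) = √289 = 17
Perimeter = 10 + 15 + 4 + 17 = 46.

46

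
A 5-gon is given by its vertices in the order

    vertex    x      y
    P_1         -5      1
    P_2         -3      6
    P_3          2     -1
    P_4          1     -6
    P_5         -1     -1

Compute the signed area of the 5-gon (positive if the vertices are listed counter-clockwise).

-30

Apply the shoelace (surveyor's) formula: 2A = Σ (x_i·y_{i+1} − x_{i+1}·y_i), indices taken mod 5.
Σ = (-27) + (-9) + (-11) + (-7) + (-6) = -60
Signed area = Σ/2 = -30 (negative ⇒ clockwise traversal).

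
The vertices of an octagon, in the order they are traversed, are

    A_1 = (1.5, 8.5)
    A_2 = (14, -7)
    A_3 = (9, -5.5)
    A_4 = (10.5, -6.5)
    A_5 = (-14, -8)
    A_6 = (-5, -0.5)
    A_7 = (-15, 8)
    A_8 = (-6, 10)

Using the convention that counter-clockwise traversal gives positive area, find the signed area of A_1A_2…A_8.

-283.875

Σ = (-129.5) + (-14) + (-0.75) + (-175) + (-33) + (-47.5) + (-102) + (-66) = -567.75
Signed area = Σ/2 = -283.875 (negative ⇒ clockwise traversal).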